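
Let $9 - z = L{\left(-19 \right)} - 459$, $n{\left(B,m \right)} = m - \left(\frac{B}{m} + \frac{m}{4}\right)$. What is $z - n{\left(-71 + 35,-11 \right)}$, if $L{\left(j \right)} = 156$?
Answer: $\frac{14235}{44} \approx 323.52$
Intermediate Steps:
$n{\left(B,m \right)} = \frac{3 m}{4} - \frac{B}{m}$ ($n{\left(B,m \right)} = m - \left(\frac{B}{m} + m \frac{1}{4}\right) = m - \left(\frac{B}{m} + \frac{m}{4}\right) = m - \left(\frac{m}{4} + \frac{B}{m}\right) = \frac{3 m}{4} - \frac{B}{m}$)
$z = 312$ ($z = 9 - \left(156 - 459\right) = 9 - -303 = 9 + 303 = 312$)
$z - n{\left(-71 + 35,-11 \right)} = 312 - \left(\frac{3}{4} \left(-11\right) - \frac{-71 + 35}{-11}\right) = 312 - \left(- \frac{33}{4} - \left(-36\right) \left(- \frac{1}{11}\right)\right) = 312 - \left(- \frac{33}{4} - \frac{36}{11}\right) = 312 - - \frac{507}{44} = 312 + \frac{507}{44} = \frac{14235}{44}$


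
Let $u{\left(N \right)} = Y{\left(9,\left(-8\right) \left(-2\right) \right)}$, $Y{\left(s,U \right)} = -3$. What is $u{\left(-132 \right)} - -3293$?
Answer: $3290$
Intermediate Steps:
$u{\left(N \right)} = -3$
$u{\left(-132 \right)} - -3293 = -3 - -3293 = -3 + 3293 = 3290$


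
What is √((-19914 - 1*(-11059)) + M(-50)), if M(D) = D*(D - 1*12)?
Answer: I*√5755 ≈ 75.862*I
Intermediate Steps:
M(D) = D*(-12 + D) (M(D) = D*(D - 12) = D*(-12 + D))
√((-19914 - 1*(-11059)) + M(-50)) = √((-19914 - 1*(-11059)) - 50*(-12 - 50)) = √((-19914 + 11059) - 50*(-62)) = √(-8855 + 3100) = √(-5755) = I*√5755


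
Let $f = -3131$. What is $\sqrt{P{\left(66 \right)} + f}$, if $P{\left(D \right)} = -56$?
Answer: $i \sqrt{3187} \approx 56.453 i$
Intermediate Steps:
$\sqrt{P{\left(66 \right)} + f} = \sqrt{-56 - 3131} = \sqrt{-3187} = i \sqrt{3187}$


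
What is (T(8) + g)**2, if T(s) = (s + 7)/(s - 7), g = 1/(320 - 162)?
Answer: 5621641/24964 ≈ 225.19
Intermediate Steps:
g = 1/158 ≈ 0.0063291
T(s) = (7 + s)/(-7 + s)
(T(8) + g)**2 = ((7 + 8)/(-7 + 8) + 1/158)**2 = (15/1 + 1/158)**2 = (1*15 + 1/158)**2 = (15 + 1/158)**2 = (2371/158)**2 = 5621641/24964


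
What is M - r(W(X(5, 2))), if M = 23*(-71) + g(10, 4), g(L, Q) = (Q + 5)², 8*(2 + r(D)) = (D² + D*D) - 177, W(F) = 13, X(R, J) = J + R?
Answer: -12561/8 ≈ -1570.1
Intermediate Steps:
r(D) = -193/8 + D²/4 (r(D) = -2 + ((D² + D*D) - 177)/8 = -2 + ((D² + D²) - 177)/8 = -2 + (2*D² - 177)/8 = -2 + (-177 + 2*D²)/8 = -2 + (-177/8 + D²/4) = -193/8 + D²/4)
g(L, Q) = (5 + Q)²
M = -1552 (M = 23*(-71) + (5 + 4)² = -1633 + 9² = -1633 + 81 = -1552)
M - r(W(X(5, 2))) = -1552 - (-193/8 + (¼)*13²) = -1552 - (-193/8 + (¼)*169) = -1552 - (-193/8 + 169/4) = -1552 - 1*145/8 = -1552 - 145/8 = -12561/8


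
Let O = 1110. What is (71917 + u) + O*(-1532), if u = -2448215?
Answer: -4076818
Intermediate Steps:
(71917 + u) + O*(-1532) = (71917 - 2448215) + 1110*(-1532) = -2376298 - 1700520 = -4076818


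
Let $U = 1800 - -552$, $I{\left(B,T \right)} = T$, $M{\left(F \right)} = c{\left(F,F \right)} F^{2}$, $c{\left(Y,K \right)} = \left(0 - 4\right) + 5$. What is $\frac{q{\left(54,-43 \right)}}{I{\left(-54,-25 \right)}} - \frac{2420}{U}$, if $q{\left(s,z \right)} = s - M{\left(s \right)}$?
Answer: $\frac{1667731}{14700} \approx 113.45$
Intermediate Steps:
$c{\left(Y,K \right)} = 1$ ($c{\left(Y,K \right)} = -4 + 5 = 1$)
$M{\left(F \right)} = F^{2}$ ($M{\left(F \right)} = 1 F^{2} = F^{2}$)
$U = 2352$ ($U = 1800 + 552 = 2352$)
$q{\left(s,z \right)} = s - s^{2}$
$\frac{q{\left(54,-43 \right)}}{I{\left(-54,-25 \right)}} - \frac{2420}{U} = \frac{54 \left(1 - 54\right)}{-25} - \frac{2420}{2352} = 54 \left(1 - 54\right) \left(- \frac{1}{25}\right) - \frac{605}{588} = 54 \left(-53\right) \left(- \frac{1}{25}\right) - \frac{605}{588} = \left(-2862\right) \left(- \frac{1}{25}\right) - \frac{605}{588} = \frac{2862}{25} - \frac{605}{588} = \frac{1667731}{14700}$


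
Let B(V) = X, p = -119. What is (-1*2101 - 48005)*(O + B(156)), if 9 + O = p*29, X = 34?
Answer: 171663156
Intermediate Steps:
B(V) = 34
O = -3460 (O = -9 - 119*29 = -9 - 3451 = -3460)
(-1*2101 - 48005)*(O + B(156)) = (-1*2101 - 48005)*(-3460 + 34) = (-2101 - 48005)*(-3426) = -50106*(-3426) = 171663156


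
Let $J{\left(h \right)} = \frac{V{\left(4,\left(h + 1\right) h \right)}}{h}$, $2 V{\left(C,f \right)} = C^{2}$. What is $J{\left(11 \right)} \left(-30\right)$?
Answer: $- \frac{240}{11} \approx -21.818$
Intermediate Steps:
$V{\left(C,f \right)} = \frac{C^{2}}{2}$
$J{\left(h \right)} = \frac{8}{h}$ ($J{\left(h \right)} = \frac{\frac{1}{2} \cdot 4^{2}}{h} = \frac{\frac{1}{2} \cdot 16}{h} = \frac{8}{h}$)
$J{\left(11 \right)} \left(-30\right) = \frac{8}{11} \left(-30\right) = - \frac{240}{11}$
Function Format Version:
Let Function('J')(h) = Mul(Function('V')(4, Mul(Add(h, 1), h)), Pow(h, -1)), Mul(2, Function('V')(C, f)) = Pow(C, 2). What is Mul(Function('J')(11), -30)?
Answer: Rational(-240, 11) ≈ -21.818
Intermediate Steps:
Function('V')(C, f) = Mul(Rational(1, 2), Pow(C, 2))
Function('J')(h) = Mul(8, Pow(h, -1)) (Function('J')(h) = Mul(Mul(Rational(1, 2), Pow(4, 2)), Pow(h, -1)) = Mul(Mul(Rational(1, 2), 16), Pow(h, -1)) = Mul(8, Pow(h, -1)))
Mul(Function('J')(11), -30) = Mul(Mul(8, Pow(11, -1)), -30) = Mul(Mul(8, Rational(1, 11)), -30) = Mul(Rational(8, 11), -30) = Rational(-240, 11)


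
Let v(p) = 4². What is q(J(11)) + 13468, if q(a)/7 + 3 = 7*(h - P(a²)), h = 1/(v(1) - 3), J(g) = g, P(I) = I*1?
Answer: 97783/13 ≈ 7521.8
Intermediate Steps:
P(I) = I
v(p) = 16
h = 1/13 (h = 1/(16 - 3) = 1/13 ≈ 0.076923)
q(a) = -224/13 - 49*a² (q(a) = -21 + 7*(7*(1/13 - a²)) = -21 + 7*(7/13 - 7*a²) = -21 + (49/13 - 49*a²) = -224/13 - 49*a²)
q(J(11)) + 13468 = (-224/13 - 49*11²) + 13468 = (-224/13 - 49*121) + 13468 = (-224/13 - 5929) + 13468 = -77301/13 + 13468 = 97783/13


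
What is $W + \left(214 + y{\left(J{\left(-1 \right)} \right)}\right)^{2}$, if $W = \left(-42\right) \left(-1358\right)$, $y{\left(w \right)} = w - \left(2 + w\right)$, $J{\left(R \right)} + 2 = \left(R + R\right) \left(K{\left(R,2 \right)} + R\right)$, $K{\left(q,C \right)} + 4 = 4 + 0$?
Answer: $101980$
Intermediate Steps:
$K{\left(q,C \right)} = 0$ ($K{\left(q,C \right)} = -4 + \left(4 + 0\right) = -4 + 4 = 0$)
$J{\left(R \right)} = -2 + 2 R^{2}$ ($J{\left(R \right)} = -2 + \left(R + R\right) \left(0 + R\right) = -2 + 2 R R = -2 + 2 R^{2}$)
$y{\left(w \right)} = -2$
$W = 57036$
$W + \left(214 + y{\left(J{\left(-1 \right)} \right)}\right)^{2} = 57036 + \left(214 - 2\right)^{2} = 57036 + 212^{2} = 57036 + 44944 = 101980$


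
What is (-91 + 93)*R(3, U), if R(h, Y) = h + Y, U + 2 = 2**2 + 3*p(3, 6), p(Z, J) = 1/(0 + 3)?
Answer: 12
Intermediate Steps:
p(Z, J) = 1/3
U = 3 (U = -2 + (2**2 + 3*(1/3)) = -2 + (4 + 1) = -2 + 5 = 3)
R(h, Y) = Y + h
(-91 + 93)*R(3, U) = (-91 + 93)*(3 + 3) = 2*6 = 12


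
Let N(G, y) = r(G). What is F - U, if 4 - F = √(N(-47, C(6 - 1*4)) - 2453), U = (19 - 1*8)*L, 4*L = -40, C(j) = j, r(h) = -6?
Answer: 114 - I*√2459 ≈ 114.0 - 49.588*I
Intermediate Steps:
L = -10 (L = (¼)*(-40) = -10)
N(G, y) = -6
U = -110 (U = (19 - 1*8)*(-10) = (19 - 8)*(-10) = 11*(-10) = -110)
F = 4 - I*√2459 (F = 4 - √(-6 - 2453) = 4 - √(-2459) = 4 - I*√2459 ≈ 4.0 - 49.588*I)
F - U = (4 - I*√2459) - 1*(-110) = (4 - I*√2459) + 110 = 114 - I*√2459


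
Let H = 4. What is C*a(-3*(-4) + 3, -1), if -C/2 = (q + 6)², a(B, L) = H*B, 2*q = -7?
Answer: -750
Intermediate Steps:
q = -7/2 (q = (½)*(-7) = -7/2 ≈ -3.5000)
a(B, L) = 4*B
C = -25/2 (C = -2*(-7/2 + 6)² = -2*(5/2)² = -2*25/4 = -25/2 ≈ -12.500)
C*a(-3*(-4) + 3, -1) = -50*(-3*(-4) + 3) = -50*(12 + 3) = -50*15 = -25/2*60 = -750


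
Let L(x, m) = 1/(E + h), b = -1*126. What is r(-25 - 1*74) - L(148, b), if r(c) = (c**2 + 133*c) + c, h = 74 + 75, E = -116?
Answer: -114346/33 ≈ -3465.0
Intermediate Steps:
h = 149
b = -126
L(x, m) = 1/33 (L(x, m) = 1/(-116 + 149) = 1/33)
r(c) = c**2 + 134*c
r(-25 - 1*74) - L(148, b) = (-25 - 1*74)*(134 + (-25 - 1*74)) - 1*1/33 = (-25 - 74)*(134 + (-25 - 74)) - 1/33 = -99*(134 - 99) - 1/33 = -99*35 - 1/33 = -3465 - 1/33 = -114346/33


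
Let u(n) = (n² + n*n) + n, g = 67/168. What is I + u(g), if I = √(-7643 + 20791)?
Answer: 10117/14112 + 2*√3287 ≈ 115.38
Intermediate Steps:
g = 67/168 (g = 67*(1/168) = 67/168 ≈ 0.39881)
I = 2*√3287 (I = √13148 = 2*√3287 ≈ 114.66)
u(n) = n + 2*n² (u(n) = (n² + n²) + n = 2*n² + n = n + 2*n²)
I + u(g) = 2*√3287 + 67*(1 + 2*(67/168))/168 = 2*√3287 + 67*(1 + 67/84)/168 = 2*√3287 + (67/168)*(151/84) = 2*√3287 + 10117/14112 = 10117/14112 + 2*√3287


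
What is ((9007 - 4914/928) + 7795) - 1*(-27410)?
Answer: 20511911/464 ≈ 44207.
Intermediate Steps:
((9007 - 4914/928) + 7795) - 1*(-27410) = ((9007 - 4914*1/928) + 7795) + 27410 = ((9007 - 2457/464) + 7795) + 27410 = (4176791/464 + 7795) + 27410 = 7793671/464 + 27410 = 20511911/464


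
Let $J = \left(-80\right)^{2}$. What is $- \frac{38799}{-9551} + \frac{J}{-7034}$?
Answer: $\frac{105892883}{33590867} \approx 3.1524$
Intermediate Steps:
$J = 6400$
$- \frac{38799}{-9551} + \frac{J}{-7034} = - \frac{38799}{-9551} + \frac{6400}{-7034} = \left(-38799\right) \left(- \frac{1}{9551}\right) + 6400 \left(- \frac{1}{7034}\right) = \frac{38799}{9551} - \frac{3200}{3517} = \frac{105892883}{33590867}$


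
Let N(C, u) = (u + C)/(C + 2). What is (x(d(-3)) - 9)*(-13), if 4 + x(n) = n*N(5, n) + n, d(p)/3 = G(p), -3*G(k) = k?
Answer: 598/7 ≈ 85.429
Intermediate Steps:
G(k) = -k/3
N(C, u) = (C + u)/(2 + C)
d(p) = -p (d(p) = 3*(-p/3) = -p)
x(n) = -4 + n + n*(5/7 + n/7) (x(n) = -4 + (n*((5 + n)/(2 + 5)) + n) = -4 + (n*((5 + n)/7) + n) = -4 + (n*(5/7 + n/7) + n) = -4 + (n + n*(5/7 + n/7)) = -4 + n + n*(5/7 + n/7))
(x(d(-3)) - 9)*(-13) = ((-4 + (-1*(-3))²/7 + 12*(-1*(-3))/7) - 9)*(-13) = ((-4 + (⅐)*3² + (12/7)*3) - 9)*(-13) = ((-4 + (⅐)*9 + 36/7) - 9)*(-13) = ((-4 + 9/7 + 36/7) - 9)*(-13) = (17/7 - 9)*(-13) = -46/7*(-13) = 598/7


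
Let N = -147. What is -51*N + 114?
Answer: 7611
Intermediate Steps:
-51*N + 114 = -51*(-147) + 114 = 7497 + 114 = 7611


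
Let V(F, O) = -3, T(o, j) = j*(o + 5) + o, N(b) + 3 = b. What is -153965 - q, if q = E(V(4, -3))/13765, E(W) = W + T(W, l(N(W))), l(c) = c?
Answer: -2119328207/13765 ≈ -1.5397e+5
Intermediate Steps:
N(b) = -3 + b
T(o, j) = o + j*(5 + o) (T(o, j) = j*(5 + o) + o = o + j*(5 + o))
E(W) = -15 + 7*W + W*(-3 + W) (E(W) = W + (W + 5*(-3 + W) + (-3 + W)*W) = W + (W + (-15 + 5*W) + W*(-3 + W)) = W + (-15 + 6*W + W*(-3 + W)) = -15 + 7*W + W*(-3 + W))
q = -18/13765 (q = (-15 + (-3)² + 4*(-3))/13765 = (-15 + 9 - 12)*(1/13765) = -18*1/13765 = -18/13765 ≈ -0.0013077)
-153965 - q = -153965 - 1*(-18/13765) = -153965 + 18/13765 = -2119328207/13765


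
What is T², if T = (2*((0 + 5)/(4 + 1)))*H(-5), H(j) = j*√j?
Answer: -500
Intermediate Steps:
H(j) = j^(3/2)
T = -10*I*√5 (T = (2*((0 + 5)/(4 + 1)))*(-5)^(3/2) = (2*(5/5))*(-5*I*√5) = (2*(5*(⅕)))*(-5*I*√5) = (2*1)*(-5*I*√5) = 2*(-5*I*√5) = -10*I*√5 ≈ -22.361*I)
T² = (-10*I*√5)² = -500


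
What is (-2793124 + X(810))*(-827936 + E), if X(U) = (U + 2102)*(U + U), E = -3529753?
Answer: -8385570665724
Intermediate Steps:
X(U) = 2*U*(2102 + U) (X(U) = (2102 + U)*(2*U) = 2*U*(2102 + U))
(-2793124 + X(810))*(-827936 + E) = (-2793124 + 2*810*(2102 + 810))*(-827936 - 3529753) = (-2793124 + 2*810*2912)*(-4357689) = (-2793124 + 4717440)*(-4357689) = 1924316*(-4357689) = -8385570665724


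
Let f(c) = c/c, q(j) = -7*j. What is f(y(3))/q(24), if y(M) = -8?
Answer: -1/168 ≈ -0.0059524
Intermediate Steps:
f(c) = 1
f(y(3))/q(24) = 1/(-7*24) = 1/(-168) = 1*(-1/168) = -1/168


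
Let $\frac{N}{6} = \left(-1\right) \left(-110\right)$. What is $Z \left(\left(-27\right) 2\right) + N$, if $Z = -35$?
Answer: $2550$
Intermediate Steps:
$N = 660$ ($N = 6 \left(\left(-1\right) \left(-110\right)\right) = 6 \cdot 110 = 660$)
$Z \left(\left(-27\right) 2\right) + N = - 35 \left(\left(-27\right) 2\right) + 660 = \left(-35\right) \left(-54\right) + 660 = 1890 + 660 = 2550$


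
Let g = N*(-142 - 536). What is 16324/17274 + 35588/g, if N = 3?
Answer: -48462008/2927943 ≈ -16.552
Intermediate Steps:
g = -2034 (g = 3*(-142 - 536) = 3*(-678) = -2034)
16324/17274 + 35588/g = 16324/17274 + 35588/(-2034) = 16324*(1/17274) + 35588*(-1/2034) = 8162/8637 - 17794/1017 = -48462008/2927943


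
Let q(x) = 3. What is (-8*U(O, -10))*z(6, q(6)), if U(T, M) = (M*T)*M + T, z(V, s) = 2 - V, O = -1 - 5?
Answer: -19392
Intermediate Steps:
O = -6
U(T, M) = T + T*M**2 (U(T, M) = T*M**2 + T = T + T*M**2)
(-8*U(O, -10))*z(6, q(6)) = (-(-48)*(1 + (-10)**2))*(2 - 1*6) = (-(-48)*(1 + 100))*(2 - 6) = -(-48)*101*(-4) = -8*(-606)*(-4) = 4848*(-4) = -19392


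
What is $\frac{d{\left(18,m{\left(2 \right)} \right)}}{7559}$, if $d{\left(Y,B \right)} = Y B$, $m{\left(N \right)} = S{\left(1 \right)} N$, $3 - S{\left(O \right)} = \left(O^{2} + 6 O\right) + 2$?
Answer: $- \frac{216}{7559} \approx -0.028575$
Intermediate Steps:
$S{\left(O \right)} = 1 - O^{2} - 6 O$ ($S{\left(O \right)} = 3 - \left(\left(O^{2} + 6 O\right) + 2\right) = 3 - \left(2 + O^{2} + 6 O\right) = 1 - O^{2} - 6 O$)
$m{\left(N \right)} = - 6 N$ ($m{\left(N \right)} = \left(1 - 1^{2} - 6\right) N = \left(1 - 1 - 6\right) N = - 6 N$)
$d{\left(Y,B \right)} = B Y$
$\frac{d{\left(18,m{\left(2 \right)} \right)}}{7559} = \frac{\left(-6\right) 2 \cdot 18}{7559} = \left(-12\right) 18 \cdot \frac{1}{7559} = \left(-216\right) \frac{1}{7559} = - \frac{216}{7559}$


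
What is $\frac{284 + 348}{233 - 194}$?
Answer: $\frac{632}{39} \approx 16.205$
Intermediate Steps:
$\frac{284 + 348}{233 - 194} = \frac{632}{39}$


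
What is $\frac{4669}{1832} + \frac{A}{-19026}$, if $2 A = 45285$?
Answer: $\frac{7891889}{5809272} \approx 1.3585$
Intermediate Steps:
$A = \frac{45285}{2}$ ($A = \frac{1}{2} \cdot 45285 = \frac{45285}{2} \approx 22643.0$)
$\frac{4669}{1832} + \frac{A}{-19026} = \frac{4669}{1832} + \frac{45285}{2 \left(-19026\right)} = 4669 \cdot \frac{1}{1832} + \frac{45285}{2} \left(- \frac{1}{19026}\right) = \frac{4669}{1832} - \frac{15095}{12684} = \frac{7891889}{5809272}$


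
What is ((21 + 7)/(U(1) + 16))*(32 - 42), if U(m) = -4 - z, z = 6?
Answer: -140/3 ≈ -46.667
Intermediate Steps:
U(m) = -10 (U(m) = -4 - 1*6 = -4 - 6 = -10)
((21 + 7)/(U(1) + 16))*(32 - 42) = ((21 + 7)/(-10 + 16))*(32 - 42) = (28/6)*(-10) = (28*(⅙))*(-10) = (14/3)*(-10) = -140/3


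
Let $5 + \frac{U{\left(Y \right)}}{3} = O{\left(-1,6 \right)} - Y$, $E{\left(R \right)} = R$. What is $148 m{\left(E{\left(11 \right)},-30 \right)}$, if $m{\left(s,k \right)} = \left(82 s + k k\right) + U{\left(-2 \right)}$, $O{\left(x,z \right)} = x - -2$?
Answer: $265808$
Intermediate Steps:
$O{\left(x,z \right)} = 2 + x$ ($O{\left(x,z \right)} = x + 2 = 2 + x$)
$U{\left(Y \right)} = -12 - 3 Y$ ($U{\left(Y \right)} = -15 + 3 \left(\left(2 - 1\right) - Y\right) = -15 + 3 \left(1 - Y\right) = -15 - \left(-3 + 3 Y\right) = -12 - 3 Y$)
$m{\left(s,k \right)} = -6 + k^{2} + 82 s$ ($m{\left(s,k \right)} = \left(82 s + k k\right) - 6 = \left(82 s + k^{2}\right) + \left(-12 + 6\right) = \left(k^{2} + 82 s\right) - 6 = -6 + k^{2} + 82 s$)
$148 m{\left(E{\left(11 \right)},-30 \right)} = 148 \left(-6 + \left(-30\right)^{2} + 82 \cdot 11\right) = 148 \left(-6 + 900 + 902\right) = 148 \cdot 1796 = 265808$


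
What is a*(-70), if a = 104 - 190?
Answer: 6020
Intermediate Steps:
a = -86
a*(-70) = -86*(-70) = 6020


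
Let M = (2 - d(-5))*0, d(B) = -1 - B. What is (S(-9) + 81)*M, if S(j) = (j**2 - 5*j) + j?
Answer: 0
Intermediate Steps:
S(j) = j**2 - 4*j
M = 0 (M = (2 - (-1 - 1*(-5)))*0 = (2 - (-1 + 5))*0 = (2 - 1*4)*0 = (2 - 4)*0 = -2*0 = 0)
(S(-9) + 81)*M = (-9*(-4 - 9) + 81)*0 = (-9*(-13) + 81)*0 = (117 + 81)*0 = 198*0 = 0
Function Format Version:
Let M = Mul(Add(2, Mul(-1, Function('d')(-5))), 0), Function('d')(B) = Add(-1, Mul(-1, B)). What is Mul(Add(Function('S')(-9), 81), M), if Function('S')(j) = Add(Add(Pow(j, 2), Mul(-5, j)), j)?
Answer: 0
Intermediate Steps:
Function('S')(j) = Add(Pow(j, 2), Mul(-4, j))
M = 0 (M = Mul(Add(2, Mul(-1, Add(-1, Mul(-1, -5)))), 0) = Mul(Add(2, Mul(-1, Add(-1, 5))), 0) = Mul(Add(2, Mul(-1, 4)), 0) = Mul(Add(2, -4), 0) = Mul(-2, 0) = 0)
Mul(Add(Function('S')(-9), 81), M) = Mul(Add(Mul(-9, Add(-4, -9)), 81), 0) = Mul(Add(Mul(-9, -13), 81), 0) = Mul(Add(117, 81), 0) = Mul(198, 0) = 0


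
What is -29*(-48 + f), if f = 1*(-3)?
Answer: 1479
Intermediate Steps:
f = -3
-29*(-48 + f) = -29*(-48 - 3) = -29*(-51) = 1479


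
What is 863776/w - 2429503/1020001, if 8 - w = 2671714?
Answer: -3685985062947/1362571395853 ≈ -2.7052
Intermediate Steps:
w = -2671706 (w = 8 - 1*2671714 = 8 - 2671714 = -2671706)
863776/w - 2429503/1020001 = 863776/(-2671706) - 2429503/1020001 = 863776*(-1/2671706) - 2429503*1/1020001 = -431888/1335853 - 2429503/1020001 = -3685985062947/1362571395853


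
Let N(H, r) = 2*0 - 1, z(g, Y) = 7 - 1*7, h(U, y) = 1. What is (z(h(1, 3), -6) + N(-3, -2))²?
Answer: 1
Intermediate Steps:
z(g, Y) = 0 (z(g, Y) = 7 - 7 = 0)
N(H, r) = -1 (N(H, r) = 0 - 1 = -1)
(z(h(1, 3), -6) + N(-3, -2))² = (0 - 1)² = (-1)² = 1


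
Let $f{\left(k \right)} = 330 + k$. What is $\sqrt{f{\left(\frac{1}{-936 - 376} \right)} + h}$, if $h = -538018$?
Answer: $\frac{i \sqrt{57846625874}}{328} \approx 733.27 i$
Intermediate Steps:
$\sqrt{f{\left(\frac{1}{-936 - 376} \right)} + h} = \sqrt{\left(330 + \frac{1}{-936 - 376}\right) - 538018} = \sqrt{\left(330 + \frac{1}{-1312}\right) - 538018} = \sqrt{\left(330 - \frac{1}{1312}\right) - 538018} = \sqrt{\frac{432959}{1312} - 538018} = \sqrt{- \frac{705446657}{1312}} = \frac{i \sqrt{57846625874}}{328}$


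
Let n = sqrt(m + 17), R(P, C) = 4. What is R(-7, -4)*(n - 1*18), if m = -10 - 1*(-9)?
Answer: -56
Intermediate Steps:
m = -1 (m = -10 + 9 = -1)
n = 4 (n = sqrt(-1 + 17) = sqrt(16) = 4)
R(-7, -4)*(n - 1*18) = 4*(4 - 1*18) = 4*(4 - 18) = 4*(-14) = -56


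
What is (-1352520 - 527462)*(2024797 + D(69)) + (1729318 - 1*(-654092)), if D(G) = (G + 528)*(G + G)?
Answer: -3961463727296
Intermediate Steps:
D(G) = 2*G*(528 + G) (D(G) = (528 + G)*(2*G) = 2*G*(528 + G))
(-1352520 - 527462)*(2024797 + D(69)) + (1729318 - 1*(-654092)) = (-1352520 - 527462)*(2024797 + 2*69*(528 + 69)) + (1729318 - 1*(-654092)) = -1879982*(2024797 + 2*69*597) + (1729318 + 654092) = -1879982*(2024797 + 82386) + 2383410 = -1879982*2107183 + 2383410 = -3961466110706 + 2383410 = -3961463727296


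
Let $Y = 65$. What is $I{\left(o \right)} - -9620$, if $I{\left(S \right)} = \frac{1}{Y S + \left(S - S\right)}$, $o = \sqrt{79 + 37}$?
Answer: $9620 + \frac{\sqrt{29}}{3770} \approx 9620.0$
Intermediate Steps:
$o = 2 \sqrt{29}$ ($o = \sqrt{116} = 2 \sqrt{29} \approx 10.77$)
$I{\left(S \right)} = \frac{1}{65 S}$ ($I{\left(S \right)} = \frac{1}{65 S + \left(S - S\right)} = \frac{1}{65 S + 0} = \frac{1}{65 S}$)
$I{\left(o \right)} - -9620 = \frac{1}{65 \cdot 2 \sqrt{29}} - -9620 = \frac{\frac{1}{58} \sqrt{29}}{65} + 9620 = \frac{\sqrt{29}}{3770} + 9620 = 9620 + \frac{\sqrt{29}}{3770}$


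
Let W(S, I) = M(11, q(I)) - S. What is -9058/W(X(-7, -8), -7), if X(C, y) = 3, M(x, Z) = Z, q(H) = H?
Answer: 4529/5 ≈ 905.80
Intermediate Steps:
W(S, I) = I - S
-9058/W(X(-7, -8), -7) = -9058/(-7 - 1*3) = -9058/(-7 - 3) = -9058/(-10) = -9058*(-⅒) = 4529/5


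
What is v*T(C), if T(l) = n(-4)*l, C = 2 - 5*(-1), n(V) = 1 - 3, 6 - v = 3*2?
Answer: 0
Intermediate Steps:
v = 0 (v = 6 - 3*2 = 6 - 1*6 = 6 - 6 = 0)
n(V) = -2
C = 7 (C = 2 + 5 = 7)
T(l) = -2*l
v*T(C) = 0*(-2*7) = 0*(-14) = 0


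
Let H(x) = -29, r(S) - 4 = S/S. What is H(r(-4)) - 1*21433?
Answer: -21462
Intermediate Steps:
r(S) = 5 (r(S) = 4 + S/S = 4 + 1 = 5)
H(r(-4)) - 1*21433 = -29 - 1*21433 = -29 - 21433 = -21462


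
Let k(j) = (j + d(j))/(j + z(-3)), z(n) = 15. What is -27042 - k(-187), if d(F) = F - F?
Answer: -4651411/172 ≈ -27043.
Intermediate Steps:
d(F) = 0
k(j) = j/(15 + j) (k(j) = (j + 0)/(j + 15) = j/(15 + j))
-27042 - k(-187) = -27042 - (-187)/(15 - 187) = -27042 - (-187)/(-172) = -27042 - (-187)*(-1)/172 = -27042 - 1*187/172 = -27042 - 187/172 = -4651411/172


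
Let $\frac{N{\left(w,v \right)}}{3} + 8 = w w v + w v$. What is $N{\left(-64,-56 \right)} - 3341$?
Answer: $-680741$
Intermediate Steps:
$N{\left(w,v \right)} = -24 + 3 v w + 3 v w^{2}$ ($N{\left(w,v \right)} = -24 + 3 \left(w w v + w v\right) = -24 + 3 \left(w^{2} v + v w\right) = -24 + 3 \left(v w^{2} + v w\right) = -24 + 3 \left(v w + v w^{2}\right) = -24 + \left(3 v w + 3 v w^{2}\right) = -24 + 3 v w + 3 v w^{2}$)
$N{\left(-64,-56 \right)} - 3341 = \left(-24 + 3 \left(-56\right) \left(-64\right) + 3 \left(-56\right) \left(-64\right)^{2}\right) - 3341 = \left(-24 + 10752 + 3 \left(-56\right) 4096\right) - 3341 = \left(-24 + 10752 - 688128\right) - 3341 = -677400 - 3341 = -680741$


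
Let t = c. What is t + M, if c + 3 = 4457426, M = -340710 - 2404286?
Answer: 1712427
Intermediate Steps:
M = -2744996
c = 4457423 (c = -3 + 4457426 = 4457423)
t = 4457423
t + M = 4457423 - 2744996 = 1712427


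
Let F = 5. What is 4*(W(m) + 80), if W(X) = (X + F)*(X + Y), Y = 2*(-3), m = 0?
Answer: 200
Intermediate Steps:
Y = -6
W(X) = (-6 + X)*(5 + X) (W(X) = (X + 5)*(X - 6) = (5 + X)*(-6 + X) = (-6 + X)*(5 + X))
4*(W(m) + 80) = 4*((-30 + 0² - 1*0) + 80) = 4*((-30 + 0 + 0) + 80) = 4*(-30 + 80) = 4*50 = 200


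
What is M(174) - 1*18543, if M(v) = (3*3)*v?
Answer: -16977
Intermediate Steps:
M(v) = 9*v
M(174) - 1*18543 = 9*174 - 1*18543 = 1566 - 18543 = -16977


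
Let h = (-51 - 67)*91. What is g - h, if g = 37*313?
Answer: 22319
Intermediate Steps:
g = 11581
h = -10738 (h = -118*91 = -10738)
g - h = 11581 - 1*(-10738) = 11581 + 10738 = 22319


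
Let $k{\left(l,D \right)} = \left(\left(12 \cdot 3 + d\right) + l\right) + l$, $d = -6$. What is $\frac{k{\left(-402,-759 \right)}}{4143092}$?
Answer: $- \frac{387}{2071546} \approx -0.00018682$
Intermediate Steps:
$k{\left(l,D \right)} = 30 + 2 l$ ($k{\left(l,D \right)} = \left(\left(12 \cdot 3 - 6\right) + l\right) + l = \left(\left(36 - 6\right) + l\right) + l = \left(30 + l\right) + l = 30 + 2 l$)
$\frac{k{\left(-402,-759 \right)}}{4143092} = \frac{30 + 2 \left(-402\right)}{4143092} = \left(30 - 804\right) \frac{1}{4143092} = \left(-774\right) \frac{1}{4143092} = - \frac{387}{2071546}$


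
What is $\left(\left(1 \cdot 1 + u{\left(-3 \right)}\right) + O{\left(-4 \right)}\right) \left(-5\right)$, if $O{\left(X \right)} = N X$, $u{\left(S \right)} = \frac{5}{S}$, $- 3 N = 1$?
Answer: $- \frac{10}{3} \approx -3.3333$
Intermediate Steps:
$N = - \frac{1}{3}$ ($N = \left(- \frac{1}{3}\right) 1 = - \frac{1}{3} \approx -0.33333$)
$O{\left(X \right)} = - \frac{X}{3}$
$\left(\left(1 \cdot 1 + u{\left(-3 \right)}\right) + O{\left(-4 \right)}\right) \left(-5\right) = \left(\left(1 \cdot 1 + \frac{5}{-3}\right) - - \frac{4}{3}\right) \left(-5\right) = \left(\left(1 + 5 \left(- \frac{1}{3}\right)\right) + \frac{4}{3}\right) \left(-5\right) = \left(\left(1 - \frac{5}{3}\right) + \frac{4}{3}\right) \left(-5\right) = \left(- \frac{2}{3} + \frac{4}{3}\right) \left(-5\right) = \frac{2}{3} \left(-5\right) = - \frac{10}{3}$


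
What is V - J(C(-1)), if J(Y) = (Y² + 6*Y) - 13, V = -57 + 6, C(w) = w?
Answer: -33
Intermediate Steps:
V = -51
J(Y) = -13 + Y² + 6*Y
V - J(C(-1)) = -51 - (-13 + (-1)² + 6*(-1)) = -51 - (-13 + 1 - 6) = -51 - 1*(-18) = -51 + 18 = -33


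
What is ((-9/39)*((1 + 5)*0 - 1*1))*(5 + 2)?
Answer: 21/13 ≈ 1.6154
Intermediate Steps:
((-9/39)*((1 + 5)*0 - 1*1))*(5 + 2) = ((-9*1/39)*(6*0 - 1))*7 = -3*(0 - 1)/13*7 = -3/13*(-1)*7 = (3/13)*7 = 21/13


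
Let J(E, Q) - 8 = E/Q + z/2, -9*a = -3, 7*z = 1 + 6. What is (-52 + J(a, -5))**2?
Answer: 1708249/900 ≈ 1898.1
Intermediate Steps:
z = 1 (z = (1 + 6)/7 = (1/7)*7 = 1)
a = 1/3 (a = -1/9*(-3) = 1/3 ≈ 0.33333)
J(E, Q) = 17/2 + E/Q (J(E, Q) = 8 + (E/Q + 1/2) = 8 + (1/2 + E/Q) = 17/2 + E/Q)
(-52 + J(a, -5))**2 = (-52 + (17/2 + (1/3)/(-5)))**2 = (-52 + (17/2 + (1/3)*(-1/5)))**2 = (-52 + (17/2 - 1/15))**2 = (-52 + 253/30)**2 = (-1307/30)**2 = 1708249/900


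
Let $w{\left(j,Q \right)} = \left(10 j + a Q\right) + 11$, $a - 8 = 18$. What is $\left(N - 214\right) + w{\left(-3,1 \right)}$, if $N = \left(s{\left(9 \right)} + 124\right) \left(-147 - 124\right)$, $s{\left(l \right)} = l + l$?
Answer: $-38689$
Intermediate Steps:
$a = 26$ ($a = 8 + 18 = 26$)
$w{\left(j,Q \right)} = 11 + 10 j + 26 Q$ ($w{\left(j,Q \right)} = \left(10 j + 26 Q\right) + 11 = 11 + 10 j + 26 Q$)
$s{\left(l \right)} = 2 l$
$N = -38482$ ($N = \left(2 \cdot 9 + 124\right) \left(-147 - 124\right) = \left(18 + 124\right) \left(-271\right) = 142 \left(-271\right) = -38482$)
$\left(N - 214\right) + w{\left(-3,1 \right)} = \left(-38482 - 214\right) + \left(11 + 10 \left(-3\right) + 26 \cdot 1\right) = -38696 + \left(11 - 30 + 26\right) = -38696 + 7 = -38689$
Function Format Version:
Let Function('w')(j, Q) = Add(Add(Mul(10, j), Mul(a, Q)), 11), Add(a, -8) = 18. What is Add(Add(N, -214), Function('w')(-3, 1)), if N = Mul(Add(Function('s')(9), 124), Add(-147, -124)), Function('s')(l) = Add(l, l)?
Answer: -38689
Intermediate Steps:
a = 26 (a = Add(8, 18) = 26)
Function('w')(j, Q) = Add(11, Mul(10, j), Mul(26, Q)) (Function('w')(j, Q) = Add(Add(Mul(10, j), Mul(26, Q)), 11) = Add(11, Mul(10, j), Mul(26, Q)))
Function('s')(l) = Mul(2, l)
N = -38482 (N = Mul(Add(Mul(2, 9), 124), Add(-147, -124)) = Mul(Add(18, 124), -271) = Mul(142, -271) = -38482)
Add(Add(N, -214), Function('w')(-3, 1)) = Add(Add(-38482, -214), Add(11, Mul(10, -3), Mul(26, 1))) = Add(-38696, Add(11, -30, 26)) = Add(-38696, 7) = -38689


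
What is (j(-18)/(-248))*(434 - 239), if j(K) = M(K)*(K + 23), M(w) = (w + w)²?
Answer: -157950/31 ≈ -5095.2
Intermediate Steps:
M(w) = 4*w² (M(w) = (2*w)² = 4*w²)
j(K) = 4*K²*(23 + K) (j(K) = (4*K²)*(K + 23) = (4*K²)*(23 + K) = 4*K²*(23 + K))
(j(-18)/(-248))*(434 - 239) = ((4*(-18)²*(23 - 18))/(-248))*(434 - 239) = ((4*324*5)*(-1/248))*195 = (6480*(-1/248))*195 = -810/31*195 = -157950/31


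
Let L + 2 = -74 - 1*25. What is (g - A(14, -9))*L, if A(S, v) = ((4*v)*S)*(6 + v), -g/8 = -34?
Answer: 125240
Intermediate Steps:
g = 272 (g = -8*(-34) = 272)
A(S, v) = 4*S*v*(6 + v) (A(S, v) = (4*S*v)*(6 + v) = 4*S*v*(6 + v))
L = -101 (L = -2 + (-74 - 1*25) = -2 + (-74 - 25) = -2 - 99 = -101)
(g - A(14, -9))*L = (272 - 4*14*(-9)*(6 - 9))*(-101) = (272 - 4*14*(-9)*(-3))*(-101) = (272 - 1*1512)*(-101) = (272 - 1512)*(-101) = -1240*(-101) = 125240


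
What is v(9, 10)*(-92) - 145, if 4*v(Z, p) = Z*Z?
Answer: -2008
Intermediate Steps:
v(Z, p) = Z²/4 (v(Z, p) = (Z*Z)/4 = Z²/4)
v(9, 10)*(-92) - 145 = ((¼)*9²)*(-92) - 145 = ((¼)*81)*(-92) - 145 = (81/4)*(-92) - 145 = -1863 - 145 = -2008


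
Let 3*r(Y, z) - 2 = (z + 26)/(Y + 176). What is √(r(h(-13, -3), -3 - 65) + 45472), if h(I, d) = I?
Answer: 2*√2718362247/489 ≈ 213.24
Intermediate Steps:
r(Y, z) = ⅔ + (26 + z)/(3*(176 + Y)) (r(Y, z) = ⅔ + ((z + 26)/(Y + 176))/3 = ⅔ + ((26 + z)/(176 + Y))/3 = ⅔ + (26 + z)/(3*(176 + Y)))
√(r(h(-13, -3), -3 - 65) + 45472) = √((378 + (-3 - 65) + 2*(-13))/(3*(176 - 13)) + 45472) = √((⅓)*(378 - 68 - 26)/163 + 45472) = √((⅓)*(1/163)*284 + 45472) = √(284/489 + 45472) = √(22236092/489) = 2*√2718362247/489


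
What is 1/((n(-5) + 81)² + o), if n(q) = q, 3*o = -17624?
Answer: -3/296 ≈ -0.010135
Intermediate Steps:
o = -17624/3 (o = (⅓)*(-17624) = -17624/3 ≈ -5874.7)
1/((n(-5) + 81)² + o) = 1/((-5 + 81)² - 17624/3) = 1/(76² - 17624/3) = 1/(5776 - 17624/3) = 1/(-296/3) = -3/296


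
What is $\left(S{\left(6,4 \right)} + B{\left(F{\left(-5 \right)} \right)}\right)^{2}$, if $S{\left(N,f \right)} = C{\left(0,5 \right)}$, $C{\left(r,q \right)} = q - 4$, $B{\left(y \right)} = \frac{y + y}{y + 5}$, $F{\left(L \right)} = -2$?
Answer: $\frac{1}{9} \approx 0.11111$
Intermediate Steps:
$B{\left(y \right)} = \frac{2 y}{5 + y}$
$C{\left(r,q \right)} = -4 + q$ ($C{\left(r,q \right)} = q - 4 = -4 + q$)
$S{\left(N,f \right)} = 1$ ($S{\left(N,f \right)} = -4 + 5 = 1$)
$\left(S{\left(6,4 \right)} + B{\left(F{\left(-5 \right)} \right)}\right)^{2} = \left(1 + 2 \left(-2\right) \frac{1}{5 - 2}\right)^{2} = \left(1 + 2 \left(-2\right) \frac{1}{3}\right)^{2} = \left(1 - \frac{4}{3}\right)^{2} = \left(- \frac{1}{3}\right)^{2} = \frac{1}{9}$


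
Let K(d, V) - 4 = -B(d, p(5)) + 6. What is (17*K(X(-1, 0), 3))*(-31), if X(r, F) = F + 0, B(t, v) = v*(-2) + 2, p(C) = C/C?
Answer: -5270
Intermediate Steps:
p(C) = 1
B(t, v) = 2 - 2*v (B(t, v) = -2*v + 2 = 2 - 2*v)
X(r, F) = F
K(d, V) = 10 (K(d, V) = 4 + (-(2 - 2*1) + 6) = 4 + (-(2 - 2) + 6) = 4 + (-1*0 + 6) = 4 + (0 + 6) = 4 + 6 = 10)
(17*K(X(-1, 0), 3))*(-31) = (17*10)*(-31) = 170*(-31) = -5270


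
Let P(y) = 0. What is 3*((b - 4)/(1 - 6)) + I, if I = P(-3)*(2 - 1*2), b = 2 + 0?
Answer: 6/5 ≈ 1.2000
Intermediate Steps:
b = 2
I = 0 (I = 0*(2 - 1*2) = 0*(2 - 2) = 0*0 = 0)
3*((b - 4)/(1 - 6)) + I = 3*((2 - 4)/(1 - 6)) + 0 = 3*(-2/(-5)) + 0 = 3*(-2*(-⅕)) + 0 = 3*(⅖) + 0 = 6/5 + 0 = 6/5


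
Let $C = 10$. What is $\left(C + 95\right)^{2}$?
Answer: $11025$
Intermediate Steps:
$\left(C + 95\right)^{2} = \left(10 + 95\right)^{2} = 105^{2} = 11025$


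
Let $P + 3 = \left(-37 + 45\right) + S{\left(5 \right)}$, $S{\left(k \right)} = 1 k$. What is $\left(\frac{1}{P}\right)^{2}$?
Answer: $\frac{1}{100} \approx 0.01$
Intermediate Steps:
$S{\left(k \right)} = k$
$P = 10$ ($P = -3 + \left(\left(-37 + 45\right) + 5\right) = -3 + \left(8 + 5\right) = -3 + 13 = 10$)
$\left(\frac{1}{P}\right)^{2} = \left(\frac{1}{10}\right)^{2} = \frac{1}{100}$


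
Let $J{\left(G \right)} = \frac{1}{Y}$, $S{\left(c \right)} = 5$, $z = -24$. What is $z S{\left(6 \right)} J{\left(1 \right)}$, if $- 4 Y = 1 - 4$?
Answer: $-160$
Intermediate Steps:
$Y = \frac{3}{4}$ ($Y = - \frac{1 - 4}{4} = \left(- \frac{1}{4}\right) \left(-3\right) = \frac{3}{4} \approx 0.75$)
$J{\left(G \right)} = \frac{4}{3}$ ($J{\left(G \right)} = \frac{1}{\frac{3}{4}} = \frac{4}{3}$)
$z S{\left(6 \right)} J{\left(1 \right)} = \left(-24\right) 5 \cdot \frac{4}{3} = \left(-120\right) \frac{4}{3} = -160$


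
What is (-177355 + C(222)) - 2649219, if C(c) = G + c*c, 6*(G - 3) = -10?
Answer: -8331866/3 ≈ -2.7773e+6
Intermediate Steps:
G = 4/3 (G = 3 + (⅙)*(-10) = 3 - 5/3 = 4/3 ≈ 1.3333)
C(c) = 4/3 + c² (C(c) = 4/3 + c*c = 4/3 + c²)
(-177355 + C(222)) - 2649219 = (-177355 + (4/3 + 222²)) - 2649219 = (-177355 + (4/3 + 49284)) - 2649219 = (-177355 + 147856/3) - 2649219 = -384209/3 - 2649219 = -8331866/3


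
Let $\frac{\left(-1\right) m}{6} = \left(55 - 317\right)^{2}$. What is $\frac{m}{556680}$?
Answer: $- \frac{17161}{23195} \approx -0.73986$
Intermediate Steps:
$m = -411864$ ($m = - 6 \left(55 - 317\right)^{2} = - 6 \left(-262\right)^{2} = \left(-6\right) 68644 = -411864$)
$\frac{m}{556680} = - \frac{411864}{556680} = \left(-411864\right) \frac{1}{556680} = - \frac{17161}{23195}$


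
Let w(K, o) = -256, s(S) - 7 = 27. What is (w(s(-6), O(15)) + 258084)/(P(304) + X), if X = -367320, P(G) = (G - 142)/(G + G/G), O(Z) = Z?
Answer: -39318770/56016219 ≈ -0.70192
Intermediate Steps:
s(S) = 34 (s(S) = 7 + 27 = 34)
P(G) = (-142 + G)/(1 + G) (P(G) = (-142 + G)/(G + 1) = (-142 + G)/(1 + G))
(w(s(-6), O(15)) + 258084)/(P(304) + X) = (-256 + 258084)/((-142 + 304)/(1 + 304) - 367320) = 257828/(162/305 - 367320) = 257828/(-112032438/305) = 257828*(-305/112032438) = -39318770/56016219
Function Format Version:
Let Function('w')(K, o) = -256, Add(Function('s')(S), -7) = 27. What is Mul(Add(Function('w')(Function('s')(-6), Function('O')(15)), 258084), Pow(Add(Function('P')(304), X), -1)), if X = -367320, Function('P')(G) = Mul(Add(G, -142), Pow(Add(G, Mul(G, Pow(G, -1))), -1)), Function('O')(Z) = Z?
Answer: Rational(-39318770, 56016219) ≈ -0.70192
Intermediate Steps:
Function('s')(S) = 34 (Function('s')(S) = Add(7, 27) = 34)
Function('P')(G) = Mul(Pow(Add(1, G), -1), Add(-142, G)) (Function('P')(G) = Mul(Add(-142, G), Pow(Add(G, 1), -1)) = Mul(Add(-142, G), Pow(Add(1, G), -1)) = Mul(Pow(Add(1, G), -1), Add(-142, G)))
Mul(Add(Function('w')(Function('s')(-6), Function('O')(15)), 258084), Pow(Add(Function('P')(304), X), -1)) = Mul(Add(-256, 258084), Pow(Add(Mul(Pow(Add(1, 304), -1), Add(-142, 304)), -367320), -1)) = Mul(257828, Pow(Add(Mul(Pow(305, -1), 162), -367320), -1)) = Mul(257828, Pow(Add(Mul(Rational(1, 305), 162), -367320), -1)) = Mul(257828, Pow(Add(Rational(162, 305), -367320), -1)) = Mul(257828, Pow(Rational(-112032438, 305), -1)) = Mul(257828, Rational(-305, 112032438)) = Rational(-39318770, 56016219)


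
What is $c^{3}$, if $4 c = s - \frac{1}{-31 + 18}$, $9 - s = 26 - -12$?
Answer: $- \frac{830584}{2197} \approx -378.05$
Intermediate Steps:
$s = -29$ ($s = 9 - \left(26 - -12\right) = 9 - \left(26 + 12\right) = 9 - 38 = -29$)
$c = - \frac{94}{13}$ ($c = \frac{-29 - \frac{1}{-31 + 18}}{4} = \frac{-29 - \frac{1}{-13}}{4} = \frac{-29 - - \frac{1}{13}}{4} = \frac{-29 + \frac{1}{13}}{4} = \frac{1}{4} \left(- \frac{376}{13}\right) = - \frac{94}{13} \approx -7.2308$)
$c^{3} = \left(- \frac{94}{13}\right)^{3} = - \frac{830584}{2197}$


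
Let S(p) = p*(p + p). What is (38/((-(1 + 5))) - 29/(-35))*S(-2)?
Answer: -4624/105 ≈ -44.038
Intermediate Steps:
S(p) = 2*p² (S(p) = p*(2*p) = 2*p²)
(38/((-(1 + 5))) - 29/(-35))*S(-2) = (38/((-(1 + 5))) - 29/(-35))*(2*(-2)²) = (38/((-1*6)) - 29*(-1/35))*(2*4) = (38/(-6) + 29/35)*8 = (38*(-⅙) + 29/35)*8 = (-19/3 + 29/35)*8 = -578/105*8 = -4624/105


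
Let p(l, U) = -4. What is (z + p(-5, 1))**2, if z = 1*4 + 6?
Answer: 36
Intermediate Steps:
z = 10 (z = 4 + 6 = 10)
(z + p(-5, 1))**2 = (10 - 4)**2 = 6**2 = 36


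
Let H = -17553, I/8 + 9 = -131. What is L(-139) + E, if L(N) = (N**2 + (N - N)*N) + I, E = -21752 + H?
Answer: -21104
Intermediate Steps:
I = -1120 (I = -72 + 8*(-131) = -72 - 1048 = -1120)
E = -39305 (E = -21752 - 17553 = -39305)
L(N) = -1120 + N**2 (L(N) = (N**2 + (N - N)*N) - 1120 = (N**2 + 0*N) - 1120 = (N**2 + 0) - 1120 = N**2 - 1120 = -1120 + N**2)
L(-139) + E = (-1120 + (-139)**2) - 39305 = (-1120 + 19321) - 39305 = 18201 - 39305 = -21104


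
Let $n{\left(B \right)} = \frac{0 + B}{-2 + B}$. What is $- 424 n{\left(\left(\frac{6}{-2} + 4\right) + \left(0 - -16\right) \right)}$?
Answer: $- \frac{7208}{15} \approx -480.53$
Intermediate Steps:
$n{\left(B \right)} = \frac{B}{-2 + B}$
$- 424 n{\left(\left(\frac{6}{-2} + 4\right) + \left(0 - -16\right) \right)} = - 424 \frac{\left(\frac{6}{-2} + 4\right) + \left(0 - -16\right)}{-2 + \left(\left(\frac{6}{-2} + 4\right) + \left(0 - -16\right)\right)} = - 424 \frac{\left(6 \left(- \frac{1}{2}\right) + 4\right) + \left(0 + 16\right)}{-2 + \left(\left(6 \left(- \frac{1}{2}\right) + 4\right) + \left(0 + 16\right)\right)} = - 424 \frac{\left(-3 + 4\right) + 16}{-2 + \left(\left(-3 + 4\right) + 16\right)} = - 424 \frac{1 + 16}{-2 + \left(1 + 16\right)} = - 424 \frac{17}{-2 + 17} = - 424 \cdot \frac{17}{15} = - 424 \cdot 17 \cdot \frac{1}{15} = \left(-424\right) \frac{17}{15} = - \frac{7208}{15}$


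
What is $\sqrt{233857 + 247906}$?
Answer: $17 \sqrt{1667} \approx 694.09$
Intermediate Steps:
$\sqrt{233857 + 247906} = \sqrt{481763} = 17 \sqrt{1667}$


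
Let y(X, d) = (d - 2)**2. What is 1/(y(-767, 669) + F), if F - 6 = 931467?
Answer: 1/1376362 ≈ 7.2655e-7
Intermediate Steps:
y(X, d) = (-2 + d)**2
F = 931473 (F = 6 + 931467 = 931473)
1/(y(-767, 669) + F) = 1/((-2 + 669)**2 + 931473) = 1/(667**2 + 931473) = 1/(444889 + 931473) = 1/1376362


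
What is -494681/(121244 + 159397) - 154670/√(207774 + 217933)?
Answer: -494681/280641 - 154670*√425707/425707 ≈ -238.82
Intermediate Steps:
-494681/(121244 + 159397) - 154670/√(207774 + 217933) = -494681/280641 - 154670*√425707/425707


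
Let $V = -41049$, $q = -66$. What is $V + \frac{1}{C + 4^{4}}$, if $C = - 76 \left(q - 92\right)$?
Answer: $- \frac{503424935}{12264} \approx -41049.0$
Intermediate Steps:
$C = 12008$ ($C = - 76 \left(-66 - 92\right) = \left(-76\right) \left(-158\right) = 12008$)
$V + \frac{1}{C + 4^{4}} = -41049 + \frac{1}{12008 + 4^{4}} = -41049 + \frac{1}{12008 + 256} = -41049 + \frac{1}{12264} = - \frac{503424935}{12264}$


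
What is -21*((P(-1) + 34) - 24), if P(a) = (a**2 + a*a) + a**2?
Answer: -273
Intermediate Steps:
P(a) = 3*a**2 (P(a) = (a**2 + a**2) + a**2 = 2*a**2 + a**2 = 3*a**2)
-21*((P(-1) + 34) - 24) = -21*((3*(-1)**2 + 34) - 24) = -21*((3*1 + 34) - 24) = -21*((3 + 34) - 24) = -21*(37 - 24) = -21*13 = -273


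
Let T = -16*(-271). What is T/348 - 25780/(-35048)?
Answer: 10058723/762294 ≈ 13.195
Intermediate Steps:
T = 4336
T/348 - 25780/(-35048) = 4336/348 - 25780/(-35048) = 4336*(1/348) - 25780*(-1/35048) = 1084/87 + 6445/8762 = 10058723/762294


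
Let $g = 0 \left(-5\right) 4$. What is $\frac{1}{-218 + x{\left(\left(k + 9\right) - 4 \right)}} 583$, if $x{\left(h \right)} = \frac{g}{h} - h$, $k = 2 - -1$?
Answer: $- \frac{583}{226} \approx -2.5796$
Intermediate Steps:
$g = 0$ ($g = 0 \cdot 4 = 0$)
$k = 3$ ($k = 2 + 1 = 3$)
$x{\left(h \right)} = - h$ ($x{\left(h \right)} = \frac{0}{h} - h = 0 - h = - h$)
$\frac{1}{-218 + x{\left(\left(k + 9\right) - 4 \right)}} 583 = \frac{1}{-218 - \left(\left(3 + 9\right) - 4\right)} 583 = \frac{1}{-218 - \left(12 - 4\right)} 583 = \frac{1}{-218 - 8} \cdot 583 = \frac{1}{-226} \cdot 583 = \left(- \frac{1}{226}\right) 583 = - \frac{583}{226}$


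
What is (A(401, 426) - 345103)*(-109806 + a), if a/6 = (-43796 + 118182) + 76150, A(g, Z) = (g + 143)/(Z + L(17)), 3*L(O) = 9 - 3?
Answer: -29297366417850/107 ≈ -2.7381e+11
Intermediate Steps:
L(O) = 2 (L(O) = (9 - 3)/3 = (1/3)*6 = 2)
A(g, Z) = (143 + g)/(2 + Z) (A(g, Z) = (g + 143)/(Z + 2) = (143 + g)/(2 + Z))
a = 903216 (a = 6*((-43796 + 118182) + 76150) = 6*(74386 + 76150) = 6*150536 = 903216)
(A(401, 426) - 345103)*(-109806 + a) = ((143 + 401)/(2 + 426) - 345103)*(-109806 + 903216) = (544/428 - 345103)*793410 = ((1/428)*544 - 345103)*793410 = (136/107 - 345103)*793410 = -36925885/107*793410 = -29297366417850/107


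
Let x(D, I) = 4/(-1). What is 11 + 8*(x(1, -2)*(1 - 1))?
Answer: 11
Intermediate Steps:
x(D, I) = -4 (x(D, I) = 4*(-1) = -4)
11 + 8*(x(1, -2)*(1 - 1)) = 11 + 8*(-4*(1 - 1)) = 11 + 8*(-4*0) = 11 + 8*0 = 11 + 0 = 11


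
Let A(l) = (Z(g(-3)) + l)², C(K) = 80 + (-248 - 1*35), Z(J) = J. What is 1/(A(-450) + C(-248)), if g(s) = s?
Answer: 1/205006 ≈ 4.8779e-6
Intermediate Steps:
C(K) = -203 (C(K) = 80 + (-248 - 35) = 80 - 283 = -203)
A(l) = (-3 + l)²
1/(A(-450) + C(-248)) = 1/((-3 - 450)² - 203) = 1/((-453)² - 203) = 1/(205209 - 203) = 1/205006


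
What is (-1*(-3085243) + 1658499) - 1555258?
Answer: 3188484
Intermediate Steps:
(-1*(-3085243) + 1658499) - 1555258 = (3085243 + 1658499) - 1555258 = 4743742 - 1555258 = 3188484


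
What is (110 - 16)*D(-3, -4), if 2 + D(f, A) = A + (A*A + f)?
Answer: 658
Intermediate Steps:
D(f, A) = -2 + A + f + A² (D(f, A) = -2 + (A + (A*A + f)) = -2 + (A + (A² + f)) = -2 + (A + (f + A²)) = -2 + (A + f + A²) = -2 + A + f + A²)
(110 - 16)*D(-3, -4) = (110 - 16)*(-2 - 4 - 3 + (-4)²) = 94*(-2 - 4 - 3 + 16) = 94*7 = 658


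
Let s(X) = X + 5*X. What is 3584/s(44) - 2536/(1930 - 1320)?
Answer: 94796/10065 ≈ 9.4184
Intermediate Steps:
s(X) = 6*X
3584/s(44) - 2536/(1930 - 1320) = 3584/((6*44)) - 2536/(1930 - 1320) = 3584/264 - 2536/610 = 3584*(1/264) - 2536*1/610 = 448/33 - 1268/305 = 94796/10065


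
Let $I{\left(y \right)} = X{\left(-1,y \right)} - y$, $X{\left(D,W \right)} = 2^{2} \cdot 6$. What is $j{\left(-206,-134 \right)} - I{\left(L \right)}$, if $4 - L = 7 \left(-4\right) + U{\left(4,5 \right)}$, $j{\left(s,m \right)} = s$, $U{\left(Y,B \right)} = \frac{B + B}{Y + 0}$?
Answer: $- \frac{401}{2} \approx -200.5$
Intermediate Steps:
$U{\left(Y,B \right)} = \frac{2 B}{Y}$
$X{\left(D,W \right)} = 24$ ($X{\left(D,W \right)} = 4 \cdot 6 = 24$)
$L = \frac{59}{2}$ ($L = 4 - \left(7 \left(-4\right) + 2 \cdot 5 \cdot \frac{1}{4}\right) = 4 - \left(-28 + 2 \cdot 5 \cdot \frac{1}{4}\right) = 4 - \left(-28 + \frac{5}{2}\right) = 4 - - \frac{51}{2} = 4 + \frac{51}{2} = \frac{59}{2} \approx 29.5$)
$I{\left(y \right)} = 24 - y$
$j{\left(-206,-134 \right)} - I{\left(L \right)} = -206 - \left(24 - \frac{59}{2}\right) = -206 - - \frac{11}{2} = -206 + \frac{11}{2} = - \frac{401}{2}$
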